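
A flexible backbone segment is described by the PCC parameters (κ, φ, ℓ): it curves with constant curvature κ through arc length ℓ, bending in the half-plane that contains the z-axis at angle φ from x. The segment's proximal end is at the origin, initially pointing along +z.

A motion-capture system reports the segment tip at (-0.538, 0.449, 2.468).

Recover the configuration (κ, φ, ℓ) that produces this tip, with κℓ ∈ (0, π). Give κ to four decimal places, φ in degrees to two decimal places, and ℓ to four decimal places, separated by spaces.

0.2129 140.15 2.5986

ρ = √(x²+y²) = √(-0.538² + 0.449²) = 0.70075
φ = atan2(y, x) mod 360° = atan2(0.449, -0.538) = 140.1526°
|p|² = ρ² + z² = 0.70075² + 2.468² = 6.58207
κ = 2ρ / |p|² = 2×0.70075 / 6.58207 = 0.21293
θ = 2·atan2(ρ, z) = 2·atan2(0.70075, 2.468) = 0.55330 rad
ℓ = θ/κ = 0.55330/0.21293 = 2.59858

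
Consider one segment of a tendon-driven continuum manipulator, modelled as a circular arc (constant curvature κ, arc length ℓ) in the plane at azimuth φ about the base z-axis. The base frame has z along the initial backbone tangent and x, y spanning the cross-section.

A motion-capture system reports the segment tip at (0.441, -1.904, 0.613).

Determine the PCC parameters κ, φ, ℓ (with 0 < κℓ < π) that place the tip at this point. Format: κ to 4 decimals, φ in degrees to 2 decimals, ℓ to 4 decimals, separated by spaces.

ρ = √(x²+y²) = √(0.441² + -1.904²) = 1.95440
φ = atan2(y, x) mod 360° = atan2(-1.904, 0.441) = 283.0408°
|p|² = ρ² + z² = 1.95440² + 0.613² = 4.19547
κ = 2ρ / |p|² = 2×1.95440 / 4.19547 = 0.93167
θ = 2·atan2(ρ, z) = 2·atan2(1.95440, 0.613) = 2.53373 rad
ℓ = θ/κ = 2.53373/0.93167 = 2.71954

0.9317 283.04 2.7195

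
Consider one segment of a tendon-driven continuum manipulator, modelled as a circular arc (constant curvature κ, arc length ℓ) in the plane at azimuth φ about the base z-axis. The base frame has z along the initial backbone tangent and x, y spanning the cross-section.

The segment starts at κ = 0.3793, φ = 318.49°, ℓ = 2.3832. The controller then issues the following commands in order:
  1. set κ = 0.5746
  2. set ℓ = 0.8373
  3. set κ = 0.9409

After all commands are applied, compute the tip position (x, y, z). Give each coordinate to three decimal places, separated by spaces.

initial: κ=0.3793, φ=318.49°, ℓ=2.3832
cmd 1: set κ=0.5746 → (κ,φ,ℓ)=(0.5746,318.49°,2.3832) → tip=(1.0425,-0.9227,1.7052)
cmd 2: set ℓ=0.8373 → (κ,φ,ℓ)=(0.5746,318.49°,0.8373) → tip=(0.1479,-0.1309,0.8054)
cmd 3: set κ=0.9409 → (κ,φ,ℓ)=(0.9409,318.49°,0.8373) → tip=(0.2345,-0.2075,0.7533)

0.234 -0.208 0.753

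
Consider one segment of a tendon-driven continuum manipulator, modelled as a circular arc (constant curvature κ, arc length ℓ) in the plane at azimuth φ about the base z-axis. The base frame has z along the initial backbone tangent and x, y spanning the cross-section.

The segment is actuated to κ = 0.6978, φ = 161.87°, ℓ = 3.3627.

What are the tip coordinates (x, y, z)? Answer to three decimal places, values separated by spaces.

-2.316 0.758 1.023

θ = κ·ℓ = 0.6978 × 3.3627 = 2.34649 rad
ρ = (1 − cos θ)/κ = (1 − -0.70021)/0.6978 = 2.43653
z = sin θ / κ = 0.71393/0.6978 = 1.02312
x = ρ cos φ = 2.43653 × cos(161.87°) = -2.31557
y = ρ sin φ = 2.43653 × sin(161.87°) = 0.75819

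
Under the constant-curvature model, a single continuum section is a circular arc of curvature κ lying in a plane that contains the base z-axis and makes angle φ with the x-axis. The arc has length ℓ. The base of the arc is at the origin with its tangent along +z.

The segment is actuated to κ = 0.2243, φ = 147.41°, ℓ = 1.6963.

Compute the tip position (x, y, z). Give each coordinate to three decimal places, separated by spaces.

θ = κ·ℓ = 0.2243 × 1.6963 = 0.38048 rad
ρ = (1 − cos θ)/κ = (1 − 0.92849)/0.2243 = 0.31883
z = sin θ / κ = 0.37137/0.2243 = 1.65567
x = ρ cos φ = 0.31883 × cos(147.41°) = -0.26863
y = ρ sin φ = 0.31883 × sin(147.41°) = 0.17173

-0.269 0.172 1.656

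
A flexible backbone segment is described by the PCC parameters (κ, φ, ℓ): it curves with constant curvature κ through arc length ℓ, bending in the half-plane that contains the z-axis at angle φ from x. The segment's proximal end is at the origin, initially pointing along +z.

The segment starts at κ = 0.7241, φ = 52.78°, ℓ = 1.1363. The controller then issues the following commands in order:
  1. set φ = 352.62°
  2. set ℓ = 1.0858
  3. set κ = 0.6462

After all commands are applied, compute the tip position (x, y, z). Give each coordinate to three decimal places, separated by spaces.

initial: κ=0.7241, φ=52.78°, ℓ=1.1363
cmd 1: set φ=352.62° → (κ,φ,ℓ)=(0.7241,352.62°,1.1363) → tip=(0.4380,-0.0567,1.0124)
cmd 2: set ℓ=1.0858 → (κ,φ,ℓ)=(0.7241,352.62°,1.0858) → tip=(0.4019,-0.0521,0.9773)
cmd 3: set κ=0.6462 → (κ,φ,ℓ)=(0.6462,352.62°,1.0858) → tip=(0.3625,-0.0470,0.9989)

0.363 -0.047 0.999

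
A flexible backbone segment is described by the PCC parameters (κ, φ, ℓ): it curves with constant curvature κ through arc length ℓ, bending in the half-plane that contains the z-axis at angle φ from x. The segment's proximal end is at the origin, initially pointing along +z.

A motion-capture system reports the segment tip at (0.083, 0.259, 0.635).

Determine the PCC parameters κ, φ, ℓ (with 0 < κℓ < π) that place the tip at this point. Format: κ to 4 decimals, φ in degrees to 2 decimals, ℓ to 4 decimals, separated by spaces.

1.1399 72.23 0.7100

ρ = √(x²+y²) = √(0.083² + 0.259²) = 0.27197
φ = atan2(y, x) mod 360° = atan2(0.259, 0.083) = 72.2313°
|p|² = ρ² + z² = 0.27197² + 0.635² = 0.47720
κ = 2ρ / |p|² = 2×0.27197 / 0.47720 = 1.13989
θ = 2·atan2(ρ, z) = 2·atan2(0.27197, 0.635) = 0.80933 rad
ℓ = θ/κ = 0.80933/1.13989 = 0.71001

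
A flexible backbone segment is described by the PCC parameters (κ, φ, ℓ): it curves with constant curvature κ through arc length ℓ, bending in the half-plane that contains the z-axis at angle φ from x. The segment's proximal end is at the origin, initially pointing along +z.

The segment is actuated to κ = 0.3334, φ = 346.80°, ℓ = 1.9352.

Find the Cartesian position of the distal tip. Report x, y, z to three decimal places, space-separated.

0.587 -0.138 1.804

θ = κ·ℓ = 0.3334 × 1.9352 = 0.64520 rad
ρ = (1 − cos θ)/κ = (1 − 0.79898)/0.3334 = 0.60293
z = sin θ / κ = 0.60135/0.3334 = 1.80370
x = ρ cos φ = 0.60293 × cos(346.80°) = 0.58700
y = ρ sin φ = 0.60293 × sin(346.80°) = -0.13768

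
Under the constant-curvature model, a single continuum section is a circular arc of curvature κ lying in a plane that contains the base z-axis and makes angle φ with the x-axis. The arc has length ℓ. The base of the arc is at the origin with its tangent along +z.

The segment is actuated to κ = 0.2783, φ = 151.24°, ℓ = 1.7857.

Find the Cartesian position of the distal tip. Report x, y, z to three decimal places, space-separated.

θ = κ·ℓ = 0.2783 × 1.7857 = 0.49696 rad
ρ = (1 − cos θ)/κ = (1 − 0.87904)/0.2783 = 0.43465
z = sin θ / κ = 0.47676/0.2783 = 1.71310
x = ρ cos φ = 0.43465 × cos(151.24°) = -0.38104
y = ρ sin φ = 0.43465 × sin(151.24°) = 0.20913

-0.381 0.209 1.713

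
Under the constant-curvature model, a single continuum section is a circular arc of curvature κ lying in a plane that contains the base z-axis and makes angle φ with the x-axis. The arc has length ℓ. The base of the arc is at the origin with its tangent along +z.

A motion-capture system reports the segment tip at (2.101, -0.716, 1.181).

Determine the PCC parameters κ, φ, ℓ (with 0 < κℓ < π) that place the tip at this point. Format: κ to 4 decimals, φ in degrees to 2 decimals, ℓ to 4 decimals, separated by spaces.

ρ = √(x²+y²) = √(2.101² + -0.716²) = 2.21965
φ = atan2(y, x) mod 360° = atan2(-0.716, 2.101) = 341.1814°
|p|² = ρ² + z² = 2.21965² + 1.181² = 6.32162
κ = 2ρ / |p|² = 2×2.21965 / 6.32162 = 0.70224
θ = 2·atan2(ρ, z) = 2·atan2(2.21965, 1.181) = 2.16365 rad
ℓ = θ/κ = 2.16365/0.70224 = 3.08107

0.7022 341.18 3.0811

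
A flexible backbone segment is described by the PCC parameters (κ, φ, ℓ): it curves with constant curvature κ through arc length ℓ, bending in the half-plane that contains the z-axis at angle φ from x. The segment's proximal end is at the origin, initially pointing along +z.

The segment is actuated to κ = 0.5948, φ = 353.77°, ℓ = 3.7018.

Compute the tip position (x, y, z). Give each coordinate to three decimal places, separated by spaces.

2.657 -0.290 1.357

θ = κ·ℓ = 0.5948 × 3.7018 = 2.20183 rad
ρ = (1 − cos θ)/κ = (1 − -0.58998)/0.5948 = 2.67313
z = sin θ / κ = 0.80742/0.5948 = 1.35746
x = ρ cos φ = 2.67313 × cos(353.77°) = 2.65735
y = ρ sin φ = 2.67313 × sin(353.77°) = -0.29009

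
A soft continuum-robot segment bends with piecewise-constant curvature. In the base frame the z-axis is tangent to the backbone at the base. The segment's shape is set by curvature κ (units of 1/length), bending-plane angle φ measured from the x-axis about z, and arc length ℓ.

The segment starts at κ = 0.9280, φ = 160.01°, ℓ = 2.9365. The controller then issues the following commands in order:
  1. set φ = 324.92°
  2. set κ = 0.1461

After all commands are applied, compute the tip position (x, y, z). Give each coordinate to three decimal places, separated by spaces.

0.508 -0.357 2.847

initial: κ=0.9280, φ=160.01°, ℓ=2.9365
cmd 1: set φ=324.92° → (κ,φ,ℓ)=(0.9280,324.92°,2.9365) → tip=(1.6883,-1.1857,0.4360)
cmd 2: set κ=0.1461 → (κ,φ,ℓ)=(0.1461,324.92°,2.9365) → tip=(0.5076,-0.3565,2.8472)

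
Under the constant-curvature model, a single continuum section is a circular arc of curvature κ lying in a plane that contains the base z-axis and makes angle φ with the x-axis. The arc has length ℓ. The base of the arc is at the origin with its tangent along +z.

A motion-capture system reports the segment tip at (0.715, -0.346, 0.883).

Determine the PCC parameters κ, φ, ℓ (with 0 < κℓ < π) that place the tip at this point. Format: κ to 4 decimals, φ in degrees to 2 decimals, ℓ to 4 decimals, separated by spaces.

ρ = √(x²+y²) = √(0.715² + -0.346²) = 0.79432
φ = atan2(y, x) mod 360° = atan2(-0.346, 0.715) = 334.1769°
|p|² = ρ² + z² = 0.79432² + 0.883² = 1.41063
κ = 2ρ / |p|² = 2×0.79432 / 1.41063 = 1.12619
θ = 2·atan2(ρ, z) = 2·atan2(0.79432, 0.883) = 1.46515 rad
ℓ = θ/κ = 1.46515/1.12619 = 1.30098

1.1262 334.18 1.3010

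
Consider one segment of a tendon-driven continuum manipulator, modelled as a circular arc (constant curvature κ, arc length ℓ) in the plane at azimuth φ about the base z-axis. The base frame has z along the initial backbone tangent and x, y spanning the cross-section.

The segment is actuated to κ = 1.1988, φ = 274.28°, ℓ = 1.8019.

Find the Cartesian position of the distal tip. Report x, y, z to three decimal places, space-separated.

0.097 -1.294 0.693

θ = κ·ℓ = 1.1988 × 1.8019 = 2.16012 rad
ρ = (1 − cos θ)/κ = (1 − -0.55580)/1.1988 = 1.29780
z = sin θ / κ = 0.83132/1.1988 = 0.69346
x = ρ cos φ = 1.29780 × cos(274.28°) = 0.09686
y = ρ sin φ = 1.29780 × sin(274.28°) = -1.29418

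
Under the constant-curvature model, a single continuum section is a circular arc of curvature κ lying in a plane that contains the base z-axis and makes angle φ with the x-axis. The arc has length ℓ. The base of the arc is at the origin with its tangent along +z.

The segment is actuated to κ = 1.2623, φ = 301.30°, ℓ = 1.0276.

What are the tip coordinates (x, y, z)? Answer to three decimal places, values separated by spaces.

θ = κ·ℓ = 1.2623 × 1.0276 = 1.29714 rad
ρ = (1 − cos θ)/κ = (1 − 0.27025)/1.2623 = 0.57811
z = sin θ / κ = 0.96279/1.2623 = 0.76273
x = ρ cos φ = 0.57811 × cos(301.30°) = 0.30034
y = ρ sin φ = 0.57811 × sin(301.30°) = -0.49397

0.300 -0.494 0.763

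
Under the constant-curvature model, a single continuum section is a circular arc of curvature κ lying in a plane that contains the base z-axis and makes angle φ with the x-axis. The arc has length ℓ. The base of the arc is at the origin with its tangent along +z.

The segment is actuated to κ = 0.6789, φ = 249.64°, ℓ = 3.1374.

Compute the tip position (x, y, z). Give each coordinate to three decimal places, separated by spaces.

-0.784 -2.114 1.249

θ = κ·ℓ = 0.6789 × 3.1374 = 2.12998 rad
ρ = (1 − cos θ)/κ = (1 − -0.53050)/0.6789 = 2.25437
z = sin θ / κ = 0.84769/0.6789 = 1.24862
x = ρ cos φ = 2.25437 × cos(249.64°) = -0.78434
y = ρ sin φ = 2.25437 × sin(249.64°) = -2.11353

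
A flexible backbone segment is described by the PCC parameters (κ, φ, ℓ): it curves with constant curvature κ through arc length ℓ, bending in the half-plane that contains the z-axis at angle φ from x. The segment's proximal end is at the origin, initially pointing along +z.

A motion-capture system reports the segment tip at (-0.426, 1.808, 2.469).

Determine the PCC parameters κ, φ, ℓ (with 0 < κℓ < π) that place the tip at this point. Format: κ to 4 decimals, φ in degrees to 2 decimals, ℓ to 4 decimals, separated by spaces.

ρ = √(x²+y²) = √(-0.426² + 1.808²) = 1.85751
φ = atan2(y, x) mod 360° = atan2(1.808, -0.426) = 103.2582°
|p|² = ρ² + z² = 1.85751² + 2.469² = 9.54630
κ = 2ρ / |p|² = 2×1.85751 / 9.54630 = 0.38916
θ = 2·atan2(ρ, z) = 2·atan2(1.85751, 2.469) = 1.28998 rad
ℓ = θ/κ = 1.28998/0.38916 = 3.31481

0.3892 103.26 3.3148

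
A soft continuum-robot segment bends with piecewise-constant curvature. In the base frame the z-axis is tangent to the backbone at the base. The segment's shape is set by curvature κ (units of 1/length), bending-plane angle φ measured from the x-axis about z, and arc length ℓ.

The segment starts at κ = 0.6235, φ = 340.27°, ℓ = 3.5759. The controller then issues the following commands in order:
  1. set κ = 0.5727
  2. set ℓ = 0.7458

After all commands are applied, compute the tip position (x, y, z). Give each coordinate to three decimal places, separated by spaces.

0.148 -0.053 0.723

initial: κ=0.6235, φ=340.27°, ℓ=3.5759
cmd 1: set κ=0.5727 → (κ,φ,ℓ)=(0.5727,340.27°,3.5759) → tip=(2.3984,-0.8602,1.5511)
cmd 2: set ℓ=0.7458 → (κ,φ,ℓ)=(0.5727,340.27°,0.7458) → tip=(0.1477,-0.0530,0.7233)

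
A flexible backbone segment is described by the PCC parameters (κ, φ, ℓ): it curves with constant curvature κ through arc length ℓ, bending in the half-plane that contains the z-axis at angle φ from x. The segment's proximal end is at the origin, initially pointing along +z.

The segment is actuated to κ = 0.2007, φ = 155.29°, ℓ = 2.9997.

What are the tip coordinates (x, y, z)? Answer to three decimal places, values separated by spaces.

θ = κ·ℓ = 0.2007 × 2.9997 = 0.60204 rad
ρ = (1 − cos θ)/κ = (1 − 0.82418)/0.2007 = 0.87602
z = sin θ / κ = 0.56632/0.2007 = 2.82175
x = ρ cos φ = 0.87602 × cos(155.29°) = -0.79581
y = ρ sin φ = 0.87602 × sin(155.29°) = 0.36620

-0.796 0.366 2.822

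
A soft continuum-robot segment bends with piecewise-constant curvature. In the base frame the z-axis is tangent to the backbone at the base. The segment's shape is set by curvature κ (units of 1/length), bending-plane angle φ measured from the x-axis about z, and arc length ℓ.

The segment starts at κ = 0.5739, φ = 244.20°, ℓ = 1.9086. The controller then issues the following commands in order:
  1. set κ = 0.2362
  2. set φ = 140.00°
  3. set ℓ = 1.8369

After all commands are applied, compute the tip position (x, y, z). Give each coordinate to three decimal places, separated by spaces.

initial: κ=0.5739, φ=244.20°, ℓ=1.9086
cmd 1: set κ=0.2362 → (κ,φ,ℓ)=(0.2362,244.20°,1.9086) → tip=(-0.1841,-0.3808,1.8446)
cmd 2: set φ=140.00° → (κ,φ,ℓ)=(0.2362,140.00°,1.9086) → tip=(-0.3240,0.2719,1.8446)
cmd 3: set ℓ=1.8369 → (κ,φ,ℓ)=(0.2362,140.00°,1.8369) → tip=(-0.3005,0.2522,1.7798)

-0.301 0.252 1.780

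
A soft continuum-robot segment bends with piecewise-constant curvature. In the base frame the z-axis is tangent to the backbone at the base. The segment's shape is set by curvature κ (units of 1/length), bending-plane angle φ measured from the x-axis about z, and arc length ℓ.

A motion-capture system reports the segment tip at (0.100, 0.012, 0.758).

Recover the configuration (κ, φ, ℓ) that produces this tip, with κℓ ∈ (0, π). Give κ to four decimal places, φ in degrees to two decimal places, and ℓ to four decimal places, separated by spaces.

0.3445 6.84 0.7669

ρ = √(x²+y²) = √(0.100² + 0.012²) = 0.10072
φ = atan2(y, x) mod 360° = atan2(0.012, 0.100) = 6.8428°
|p|² = ρ² + z² = 0.10072² + 0.758² = 0.58471
κ = 2ρ / |p|² = 2×0.10072 / 0.58471 = 0.34451
θ = 2·atan2(ρ, z) = 2·atan2(0.10072, 0.758) = 0.26420 rad
ℓ = θ/κ = 0.26420/0.34451 = 0.76689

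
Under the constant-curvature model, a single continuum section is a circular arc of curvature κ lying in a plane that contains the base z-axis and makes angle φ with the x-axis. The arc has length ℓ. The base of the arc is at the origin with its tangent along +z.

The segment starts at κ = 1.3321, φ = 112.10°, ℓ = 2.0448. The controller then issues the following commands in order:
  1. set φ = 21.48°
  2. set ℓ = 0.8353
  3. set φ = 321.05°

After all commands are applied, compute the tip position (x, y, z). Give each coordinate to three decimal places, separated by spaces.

0.326 -0.263 0.673

initial: κ=1.3321, φ=112.10°, ℓ=2.0448
cmd 1: set φ=21.48° → (κ,φ,ℓ)=(1.3321,21.48°,2.0448) → tip=(1.3370,0.5261,0.3045)
cmd 2: set ℓ=0.8353 → (κ,φ,ℓ)=(1.3321,21.48°,0.8353) → tip=(0.3896,0.1533,0.6733)
cmd 3: set φ=321.05° → (κ,φ,ℓ)=(1.3321,321.05°,0.8353) → tip=(0.3256,-0.2632,0.6733)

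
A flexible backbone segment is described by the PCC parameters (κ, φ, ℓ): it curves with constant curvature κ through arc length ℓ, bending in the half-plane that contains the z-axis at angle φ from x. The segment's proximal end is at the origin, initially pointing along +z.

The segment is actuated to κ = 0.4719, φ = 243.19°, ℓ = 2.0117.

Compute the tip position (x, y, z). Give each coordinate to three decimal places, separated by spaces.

-0.399 -0.790 1.723

θ = κ·ℓ = 0.4719 × 2.0117 = 0.94932 rad
ρ = (1 − cos θ)/κ = (1 − 0.58224)/0.4719 = 0.88528
z = sin θ / κ = 0.81302/0.4719 = 1.72287
x = ρ cos φ = 0.88528 × cos(243.19°) = -0.39929
y = ρ sin φ = 0.88528 × sin(243.19°) = -0.79012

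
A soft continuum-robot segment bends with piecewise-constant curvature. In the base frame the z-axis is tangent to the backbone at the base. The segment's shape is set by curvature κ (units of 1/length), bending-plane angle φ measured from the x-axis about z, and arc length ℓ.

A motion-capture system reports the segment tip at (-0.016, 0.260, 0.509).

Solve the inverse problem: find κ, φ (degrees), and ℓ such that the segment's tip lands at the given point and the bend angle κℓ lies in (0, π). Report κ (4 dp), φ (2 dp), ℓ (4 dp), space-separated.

ρ = √(x²+y²) = √(-0.016² + 0.260²) = 0.26049
φ = atan2(y, x) mod 360° = atan2(0.260, -0.016) = 93.5215°
|p|² = ρ² + z² = 0.26049² + 0.509² = 0.32694
κ = 2ρ / |p|² = 2×0.26049 / 0.32694 = 1.59353
θ = 2·atan2(ρ, z) = 2·atan2(0.26049, 0.509) = 0.94604 rad
ℓ = θ/κ = 0.94604/1.59353 = 0.59368

1.5935 93.52 0.5937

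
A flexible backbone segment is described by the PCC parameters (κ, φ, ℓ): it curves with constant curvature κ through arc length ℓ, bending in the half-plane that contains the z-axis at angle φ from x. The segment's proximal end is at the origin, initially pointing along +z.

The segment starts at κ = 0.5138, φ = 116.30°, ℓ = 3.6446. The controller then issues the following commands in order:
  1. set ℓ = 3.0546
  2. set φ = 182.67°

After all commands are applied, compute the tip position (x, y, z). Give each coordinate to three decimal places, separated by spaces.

-1.942 -0.091 1.946

initial: κ=0.5138, φ=116.30°, ℓ=3.6446
cmd 1: set ℓ=3.0546 → (κ,φ,ℓ)=(0.5138,116.30°,3.0546) → tip=(-0.8612,1.7425,1.9463)
cmd 2: set φ=182.67° → (κ,φ,ℓ)=(0.5138,182.67°,3.0546) → tip=(-1.9416,-0.0905,1.9463)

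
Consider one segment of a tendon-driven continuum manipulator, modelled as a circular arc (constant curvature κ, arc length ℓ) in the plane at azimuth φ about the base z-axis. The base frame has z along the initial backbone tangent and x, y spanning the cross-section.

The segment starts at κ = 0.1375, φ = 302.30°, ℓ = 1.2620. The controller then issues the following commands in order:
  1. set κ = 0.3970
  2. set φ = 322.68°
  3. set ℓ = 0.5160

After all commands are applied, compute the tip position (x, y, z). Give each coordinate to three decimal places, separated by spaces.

initial: κ=0.1375, φ=302.30°, ℓ=1.2620
cmd 1: set κ=0.3970 → (κ,φ,ℓ)=(0.3970,302.30°,1.2620) → tip=(0.1654,-0.2617,1.2099)
cmd 2: set φ=322.68° → (κ,φ,ℓ)=(0.3970,322.68°,1.2620) → tip=(0.2462,-0.1877,1.2099)
cmd 3: set ℓ=0.5160 → (κ,φ,ℓ)=(0.3970,322.68°,0.5160) → tip=(0.0419,-0.0319,0.5124)

0.042 -0.032 0.512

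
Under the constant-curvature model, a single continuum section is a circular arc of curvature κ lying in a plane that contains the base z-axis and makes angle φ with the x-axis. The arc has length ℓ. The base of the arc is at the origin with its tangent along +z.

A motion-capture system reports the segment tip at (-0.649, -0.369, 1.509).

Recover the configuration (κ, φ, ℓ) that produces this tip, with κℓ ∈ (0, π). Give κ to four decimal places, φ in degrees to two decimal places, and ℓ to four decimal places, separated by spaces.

ρ = √(x²+y²) = √(-0.649² + -0.369²) = 0.74657
φ = atan2(y, x) mod 360° = atan2(-0.369, -0.649) = 209.6211°
|p|² = ρ² + z² = 0.74657² + 1.509² = 2.83444
κ = 2ρ / |p|² = 2×0.74657 / 2.83444 = 0.52678
θ = 2·atan2(ρ, z) = 2·atan2(0.74657, 1.509) = 0.91887 rad
ℓ = θ/κ = 0.91887/0.52678 = 1.74430

0.5268 209.62 1.7443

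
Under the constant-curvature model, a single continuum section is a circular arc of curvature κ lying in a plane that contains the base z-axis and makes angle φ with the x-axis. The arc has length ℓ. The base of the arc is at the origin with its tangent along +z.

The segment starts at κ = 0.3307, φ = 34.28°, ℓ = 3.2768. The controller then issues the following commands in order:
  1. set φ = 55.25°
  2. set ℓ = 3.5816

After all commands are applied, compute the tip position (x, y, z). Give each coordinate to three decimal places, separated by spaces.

initial: κ=0.3307, φ=34.28°, ℓ=3.2768
cmd 1: set φ=55.25° → (κ,φ,ℓ)=(0.3307,55.25°,3.2768) → tip=(0.9168,1.3215,2.6721)
cmd 2: set ℓ=3.5816 → (κ,φ,ℓ)=(0.3307,55.25°,3.5816) → tip=(1.0741,1.5483,2.8010)

1.074 1.548 2.801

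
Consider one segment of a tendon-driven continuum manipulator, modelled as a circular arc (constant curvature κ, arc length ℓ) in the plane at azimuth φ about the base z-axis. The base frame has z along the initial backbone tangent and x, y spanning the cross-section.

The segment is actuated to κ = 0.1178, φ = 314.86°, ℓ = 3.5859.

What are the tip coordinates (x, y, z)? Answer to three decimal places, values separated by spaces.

0.526 -0.529 3.480

θ = κ·ℓ = 0.1178 × 3.5859 = 0.42242 rad
ρ = (1 − cos θ)/κ = (1 − 0.91210)/0.1178 = 0.74618
z = sin θ / κ = 0.40997/0.1178 = 3.48020
x = ρ cos φ = 0.74618 × cos(314.86°) = 0.52634
y = ρ sin φ = 0.74618 × sin(314.86°) = -0.52892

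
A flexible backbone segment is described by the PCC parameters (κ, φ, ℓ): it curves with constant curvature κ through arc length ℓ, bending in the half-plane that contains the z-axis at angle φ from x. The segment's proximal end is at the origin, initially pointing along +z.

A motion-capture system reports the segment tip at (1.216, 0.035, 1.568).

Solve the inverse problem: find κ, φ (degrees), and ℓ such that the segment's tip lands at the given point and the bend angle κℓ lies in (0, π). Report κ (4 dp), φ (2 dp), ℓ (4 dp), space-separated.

0.6177 1.65 2.1362

ρ = √(x²+y²) = √(1.216² + 0.035²) = 1.21650
φ = atan2(y, x) mod 360° = atan2(0.035, 1.216) = 1.6487°
|p|² = ρ² + z² = 1.21650² + 1.568² = 3.93851
κ = 2ρ / |p|² = 2×1.21650 / 3.93851 = 0.61775
θ = 2·atan2(ρ, z) = 2·atan2(1.21650, 1.568) = 1.31966 rad
ℓ = θ/κ = 1.31966/0.61775 = 2.13624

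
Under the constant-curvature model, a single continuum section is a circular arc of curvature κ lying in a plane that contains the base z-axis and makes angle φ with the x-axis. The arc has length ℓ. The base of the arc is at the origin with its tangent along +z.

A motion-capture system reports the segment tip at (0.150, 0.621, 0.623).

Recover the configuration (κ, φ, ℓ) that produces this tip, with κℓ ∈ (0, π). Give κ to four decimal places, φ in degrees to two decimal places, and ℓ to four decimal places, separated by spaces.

1.6046 76.42 0.9946

ρ = √(x²+y²) = √(0.150² + 0.621²) = 0.63886
φ = atan2(y, x) mod 360° = atan2(0.621, 0.150) = 76.4205°
|p|² = ρ² + z² = 0.63886² + 0.623² = 0.79627
κ = 2ρ / |p|² = 2×0.63886 / 0.79627 = 1.60463
θ = 2·atan2(ρ, z) = 2·atan2(0.63886, 0.623) = 1.59593 rad
ℓ = θ/κ = 1.59593/1.60463 = 0.99458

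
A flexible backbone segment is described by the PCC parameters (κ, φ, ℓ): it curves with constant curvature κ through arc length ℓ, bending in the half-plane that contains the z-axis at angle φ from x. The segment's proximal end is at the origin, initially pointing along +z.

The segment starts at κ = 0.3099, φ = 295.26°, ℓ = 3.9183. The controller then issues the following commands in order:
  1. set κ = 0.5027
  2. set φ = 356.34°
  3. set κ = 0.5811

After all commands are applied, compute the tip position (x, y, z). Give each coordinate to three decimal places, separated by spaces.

2.832 -0.181 1.309

initial: κ=0.3099, φ=295.26°, ℓ=3.9183
cmd 1: set κ=0.5027 → (κ,φ,ℓ)=(0.5027,295.26°,3.9183) → tip=(1.1786,-2.4979,1.8331)
cmd 2: set φ=356.34° → (κ,φ,ℓ)=(0.5027,356.34°,3.9183) → tip=(2.7563,-0.1763,1.8331)
cmd 3: set κ=0.5811 → (κ,φ,ℓ)=(0.5811,356.34°,3.9183) → tip=(2.8317,-0.1811,1.3094)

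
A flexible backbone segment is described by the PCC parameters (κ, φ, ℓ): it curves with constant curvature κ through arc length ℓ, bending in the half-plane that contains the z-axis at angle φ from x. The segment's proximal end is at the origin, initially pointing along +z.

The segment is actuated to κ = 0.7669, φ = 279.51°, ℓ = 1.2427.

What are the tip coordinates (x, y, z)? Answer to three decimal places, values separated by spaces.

0.091 -0.541 1.063

θ = κ·ℓ = 0.7669 × 1.2427 = 0.95303 rad
ρ = (1 − cos θ)/κ = (1 − 0.57922)/0.7669 = 0.54868
z = sin θ / κ = 0.81517/0.7669 = 1.06294
x = ρ cos φ = 0.54868 × cos(279.51°) = 0.09065
y = ρ sin φ = 0.54868 × sin(279.51°) = -0.54114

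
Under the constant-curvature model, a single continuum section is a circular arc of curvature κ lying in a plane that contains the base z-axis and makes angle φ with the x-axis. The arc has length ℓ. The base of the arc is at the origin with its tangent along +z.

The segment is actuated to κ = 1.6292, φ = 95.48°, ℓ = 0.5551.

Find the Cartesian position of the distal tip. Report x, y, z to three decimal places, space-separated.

-0.022 0.233 0.482

θ = κ·ℓ = 1.6292 × 0.5551 = 0.90437 rad
ρ = (1 − cos θ)/κ = (1 − 0.61818)/1.6292 = 0.23436
z = sin θ / κ = 0.78604/1.6292 = 0.48247
x = ρ cos φ = 0.23436 × cos(95.48°) = -0.02238
y = ρ sin φ = 0.23436 × sin(95.48°) = 0.23329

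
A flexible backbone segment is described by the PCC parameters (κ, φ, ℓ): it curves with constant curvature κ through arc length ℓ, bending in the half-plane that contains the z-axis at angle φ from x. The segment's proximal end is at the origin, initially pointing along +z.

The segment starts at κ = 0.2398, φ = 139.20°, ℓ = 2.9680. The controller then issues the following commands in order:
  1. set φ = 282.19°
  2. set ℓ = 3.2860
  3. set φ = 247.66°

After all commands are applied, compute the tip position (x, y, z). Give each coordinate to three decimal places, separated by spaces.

-0.467 -1.137 2.956

initial: κ=0.2398, φ=139.20°, ℓ=2.9680
cmd 1: set φ=282.19° → (κ,φ,ℓ)=(0.2398,282.19°,2.9680) → tip=(0.2138,-0.9895,2.7237)
cmd 2: set ℓ=3.2860 → (κ,φ,ℓ)=(0.2398,282.19°,3.2860) → tip=(0.2595,-1.2013,2.9563)
cmd 3: set φ=247.66° → (κ,φ,ℓ)=(0.2398,247.66°,3.2860) → tip=(-0.4672,-1.1368,2.9563)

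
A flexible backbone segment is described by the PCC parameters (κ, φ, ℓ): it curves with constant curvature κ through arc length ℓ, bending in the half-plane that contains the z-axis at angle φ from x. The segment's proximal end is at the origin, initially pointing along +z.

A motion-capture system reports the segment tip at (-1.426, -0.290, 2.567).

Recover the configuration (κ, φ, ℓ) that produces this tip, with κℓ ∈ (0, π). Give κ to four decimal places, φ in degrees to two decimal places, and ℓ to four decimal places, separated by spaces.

ρ = √(x²+y²) = √(-1.426² + -0.290²) = 1.45519
φ = atan2(y, x) mod 360° = atan2(-0.290, -1.426) = 191.4953°
|p|² = ρ² + z² = 1.45519² + 2.567² = 8.70707
κ = 2ρ / |p|² = 2×1.45519 / 8.70707 = 0.33425
θ = 2·atan2(ρ, z) = 2·atan2(1.45519, 2.567) = 1.03143 rad
ℓ = θ/κ = 1.03143/0.33425 = 3.08575

0.3343 191.50 3.0857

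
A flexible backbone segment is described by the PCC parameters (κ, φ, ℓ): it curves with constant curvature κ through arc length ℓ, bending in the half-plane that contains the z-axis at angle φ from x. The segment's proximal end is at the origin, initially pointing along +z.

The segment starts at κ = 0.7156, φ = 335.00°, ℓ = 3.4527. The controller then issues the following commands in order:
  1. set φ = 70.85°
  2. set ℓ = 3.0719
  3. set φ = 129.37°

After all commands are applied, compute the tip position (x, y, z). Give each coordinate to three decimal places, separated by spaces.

initial: κ=0.7156, φ=335.00°, ℓ=3.4527
cmd 1: set φ=70.85° → (κ,φ,ℓ)=(0.7156,70.85°,3.4527) → tip=(0.8175,2.3541,0.8687)
cmd 2: set ℓ=3.0719 → (κ,φ,ℓ)=(0.7156,70.85°,3.0719) → tip=(0.7275,2.0951,1.1313)
cmd 3: set φ=129.37° → (κ,φ,ℓ)=(0.7156,129.37°,3.0719) → tip=(-1.4068,1.7145,1.1313)

-1.407 1.715 1.131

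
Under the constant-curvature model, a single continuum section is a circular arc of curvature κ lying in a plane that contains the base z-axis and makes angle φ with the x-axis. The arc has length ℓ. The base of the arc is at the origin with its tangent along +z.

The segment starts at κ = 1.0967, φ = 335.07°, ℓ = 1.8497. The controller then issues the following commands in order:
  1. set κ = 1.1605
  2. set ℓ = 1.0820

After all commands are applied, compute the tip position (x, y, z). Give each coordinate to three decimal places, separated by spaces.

initial: κ=1.0967, φ=335.07°, ℓ=1.8497
cmd 1: set κ=1.1605 → (κ,φ,ℓ)=(1.1605,335.07°,1.8497) → tip=(1.2069,-0.5610,0.7228)
cmd 2: set ℓ=1.0820 → (κ,φ,ℓ)=(1.1605,335.07°,1.0820) → tip=(0.5392,-0.2506,0.8193)

0.539 -0.251 0.819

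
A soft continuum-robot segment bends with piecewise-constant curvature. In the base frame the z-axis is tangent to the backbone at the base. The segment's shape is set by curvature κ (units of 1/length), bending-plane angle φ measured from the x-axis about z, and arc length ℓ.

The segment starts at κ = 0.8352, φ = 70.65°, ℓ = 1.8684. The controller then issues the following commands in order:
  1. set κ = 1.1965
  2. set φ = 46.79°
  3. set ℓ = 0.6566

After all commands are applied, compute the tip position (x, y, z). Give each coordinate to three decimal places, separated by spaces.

initial: κ=0.8352, φ=70.65°, ℓ=1.8684
cmd 1: set κ=1.1965 → (κ,φ,ℓ)=(1.1965,70.65°,1.8684) → tip=(0.4477,1.2750,0.6578)
cmd 2: set φ=46.79° → (κ,φ,ℓ)=(1.1965,46.79°,1.8684) → tip=(0.9252,0.9849,0.6578)
cmd 3: set ℓ=0.6566 → (κ,φ,ℓ)=(1.1965,46.79°,0.6566) → tip=(0.1677,0.1785,0.5911)

0.168 0.179 0.591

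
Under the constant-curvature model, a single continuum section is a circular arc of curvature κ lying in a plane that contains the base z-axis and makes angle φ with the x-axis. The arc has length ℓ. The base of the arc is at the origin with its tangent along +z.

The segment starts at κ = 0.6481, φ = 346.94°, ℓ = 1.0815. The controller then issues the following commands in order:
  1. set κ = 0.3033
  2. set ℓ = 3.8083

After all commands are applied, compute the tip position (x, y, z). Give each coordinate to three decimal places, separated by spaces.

1.915 -0.444 3.016

initial: κ=0.6481, φ=346.94°, ℓ=1.0815
cmd 1: set κ=0.3033 → (κ,φ,ℓ)=(0.3033,346.94°,1.0815) → tip=(0.1712,-0.0397,1.0622)
cmd 2: set ℓ=3.8083 → (κ,φ,ℓ)=(0.3033,346.94°,3.8083) → tip=(1.9147,-0.4441,3.0162)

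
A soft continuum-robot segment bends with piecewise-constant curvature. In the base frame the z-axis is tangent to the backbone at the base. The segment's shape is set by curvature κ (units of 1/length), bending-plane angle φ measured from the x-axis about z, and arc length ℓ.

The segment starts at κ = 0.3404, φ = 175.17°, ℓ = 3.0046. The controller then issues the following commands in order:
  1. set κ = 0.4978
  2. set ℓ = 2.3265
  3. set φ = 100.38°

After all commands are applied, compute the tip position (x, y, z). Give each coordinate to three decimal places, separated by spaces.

-0.217 1.183 1.840

initial: κ=0.3404, φ=175.17°, ℓ=3.0046
cmd 1: set κ=0.4978 → (κ,φ,ℓ)=(0.4978,175.17°,3.0046) → tip=(-1.8515,0.1565,2.0032)
cmd 2: set ℓ=2.3265 → (κ,φ,ℓ)=(0.4978,175.17°,2.3265) → tip=(-1.1989,0.1013,1.8402)
cmd 3: set φ=100.38° → (κ,φ,ℓ)=(0.4978,100.38°,2.3265) → tip=(-0.2168,1.1835,1.8402)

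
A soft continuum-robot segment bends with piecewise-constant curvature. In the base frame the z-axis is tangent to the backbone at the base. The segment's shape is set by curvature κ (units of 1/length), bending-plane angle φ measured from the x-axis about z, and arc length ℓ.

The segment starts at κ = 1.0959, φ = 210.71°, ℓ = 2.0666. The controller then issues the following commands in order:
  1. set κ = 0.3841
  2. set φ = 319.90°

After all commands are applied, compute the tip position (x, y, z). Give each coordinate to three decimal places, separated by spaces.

0.595 -0.501 1.856

initial: κ=1.0959, φ=210.71°, ℓ=2.0666
cmd 1: set κ=0.3841 → (κ,φ,ℓ)=(0.3841,210.71°,2.0666) → tip=(-0.6689,-0.3973,1.8563)
cmd 2: set φ=319.90° → (κ,φ,ℓ)=(0.3841,319.90°,2.0666) → tip=(0.5951,-0.5012,1.8563)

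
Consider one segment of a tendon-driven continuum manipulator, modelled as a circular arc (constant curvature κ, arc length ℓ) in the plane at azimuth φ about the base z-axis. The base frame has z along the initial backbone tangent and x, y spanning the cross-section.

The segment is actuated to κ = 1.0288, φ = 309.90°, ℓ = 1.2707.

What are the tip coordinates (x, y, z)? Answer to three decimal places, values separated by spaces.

0.461 -0.551 0.938

θ = κ·ℓ = 1.0288 × 1.2707 = 1.30730 rad
ρ = (1 − cos θ)/κ = (1 − 0.26046)/1.0288 = 0.71884
z = sin θ / κ = 0.96548/1.0288 = 0.93846
x = ρ cos φ = 0.71884 × cos(309.90°) = 0.46110
y = ρ sin φ = 0.71884 × sin(309.90°) = -0.55147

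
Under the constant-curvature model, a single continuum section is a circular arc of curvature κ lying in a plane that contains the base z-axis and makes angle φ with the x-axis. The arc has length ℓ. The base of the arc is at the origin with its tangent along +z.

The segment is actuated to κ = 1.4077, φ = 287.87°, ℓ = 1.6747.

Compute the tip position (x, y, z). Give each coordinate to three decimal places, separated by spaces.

θ = κ·ℓ = 1.4077 × 1.6747 = 2.35748 rad
ρ = (1 − cos θ)/κ = (1 − -0.70801)/1.4077 = 1.21334
z = sin θ / κ = 0.70620/1.4077 = 0.50167
x = ρ cos φ = 1.21334 × cos(287.87°) = 0.37232
y = ρ sin φ = 1.21334 × sin(287.87°) = -1.15480

0.372 -1.155 0.502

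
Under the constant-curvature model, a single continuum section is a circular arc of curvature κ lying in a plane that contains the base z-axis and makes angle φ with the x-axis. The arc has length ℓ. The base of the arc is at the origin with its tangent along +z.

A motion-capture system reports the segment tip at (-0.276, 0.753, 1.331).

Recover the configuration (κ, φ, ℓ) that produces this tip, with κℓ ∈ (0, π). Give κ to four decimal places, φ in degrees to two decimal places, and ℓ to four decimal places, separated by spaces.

ρ = √(x²+y²) = √(-0.276² + 0.753²) = 0.80199
φ = atan2(y, x) mod 360° = atan2(0.753, -0.276) = 110.1296°
|p|² = ρ² + z² = 0.80199² + 1.331² = 2.41475
κ = 2ρ / |p|² = 2×0.80199 / 2.41475 = 0.66424
θ = 2·atan2(ρ, z) = 2·atan2(0.80199, 1.331) = 1.08458 rad
ℓ = θ/κ = 1.08458/0.66424 = 1.63281

0.6642 110.13 1.6328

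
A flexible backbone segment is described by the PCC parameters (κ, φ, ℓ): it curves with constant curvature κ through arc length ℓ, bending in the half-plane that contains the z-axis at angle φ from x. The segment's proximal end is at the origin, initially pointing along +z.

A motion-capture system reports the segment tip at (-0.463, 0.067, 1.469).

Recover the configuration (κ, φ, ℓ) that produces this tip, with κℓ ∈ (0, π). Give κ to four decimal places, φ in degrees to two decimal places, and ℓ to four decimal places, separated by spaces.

ρ = √(x²+y²) = √(-0.463² + 0.067²) = 0.46782
φ = atan2(y, x) mod 360° = atan2(0.067, -0.463) = 171.7660°
|p|² = ρ² + z² = 0.46782² + 1.469² = 2.37682
κ = 2ρ / |p|² = 2×0.46782 / 2.37682 = 0.39365
θ = 2·atan2(ρ, z) = 2·atan2(0.46782, 1.469) = 0.61662 rad
ℓ = θ/κ = 0.61662/0.39365 = 1.56639

0.3937 171.77 1.5664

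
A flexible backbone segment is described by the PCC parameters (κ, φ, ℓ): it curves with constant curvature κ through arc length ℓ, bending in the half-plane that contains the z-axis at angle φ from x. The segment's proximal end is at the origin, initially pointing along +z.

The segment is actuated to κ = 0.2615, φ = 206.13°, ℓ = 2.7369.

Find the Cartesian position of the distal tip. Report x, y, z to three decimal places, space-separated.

-0.842 -0.413 2.509

θ = κ·ℓ = 0.2615 × 2.7369 = 0.71570 rad
ρ = (1 − cos θ)/κ = (1 − 0.75463)/0.2615 = 0.93830
z = sin θ / κ = 0.65615/0.2615 = 2.50916
x = ρ cos φ = 0.93830 × cos(206.13°) = -0.84240
y = ρ sin φ = 0.93830 × sin(206.13°) = -0.41324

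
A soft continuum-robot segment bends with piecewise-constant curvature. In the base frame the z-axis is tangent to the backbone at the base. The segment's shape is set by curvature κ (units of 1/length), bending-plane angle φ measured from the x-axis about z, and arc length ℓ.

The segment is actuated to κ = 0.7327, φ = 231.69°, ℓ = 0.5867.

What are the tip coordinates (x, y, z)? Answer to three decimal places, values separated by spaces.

θ = κ·ℓ = 0.7327 × 0.5867 = 0.42988 rad
ρ = (1 − cos θ)/κ = (1 − 0.90902)/0.7327 = 0.12417
z = sin θ / κ = 0.41676/0.7327 = 0.56880
x = ρ cos φ = 0.12417 × cos(231.69°) = -0.07698
y = ρ sin φ = 0.12417 × sin(231.69°) = -0.09744

-0.077 -0.097 0.569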